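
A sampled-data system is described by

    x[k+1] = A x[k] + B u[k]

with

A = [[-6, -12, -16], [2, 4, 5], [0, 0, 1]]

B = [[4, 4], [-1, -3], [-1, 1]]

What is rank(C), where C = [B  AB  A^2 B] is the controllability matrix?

2

AB = [[4, -4], [-1, 1], [-1, 1]]
A^2B = [[4, -4], [-1, 1], [-1, 1]]
Controllability matrix C = [B  AB  A^2B] = [[4, 4, 4, -4, 4, -4], [-1, -3, -1, 1, -1, 1], [-1, 1, -1, 1, -1, 1]]
The rows r1, r2, r3 of C are linearly dependent: r1 + 2·r2 + 2·r3 = 0 (check each entry), so rank(C) ≤ 2.
The 2×2 minor from rows 1, 2, columns 1, 2 is 4·(-3) - 4·(-1) = -12 - (-4) = -8 ≠ 0, so rank(C) = 2.
rank(C) = 2 < n = 3, so the pair (A, B) is not completely controllable.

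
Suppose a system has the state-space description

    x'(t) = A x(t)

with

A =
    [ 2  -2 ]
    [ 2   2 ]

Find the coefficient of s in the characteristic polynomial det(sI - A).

For a 2×2 matrix, det(sI - A) = s^2 - (tr A)s + det A.
tr A = 4, det A = 8.
So p(s) = s^2 - 4s + 8.
The coefficient of s is -4.

-4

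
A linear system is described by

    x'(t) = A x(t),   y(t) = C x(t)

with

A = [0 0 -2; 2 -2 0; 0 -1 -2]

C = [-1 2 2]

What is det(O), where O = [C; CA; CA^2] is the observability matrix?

CA = [[4, -6, -2]]
CA^2 = [[-12, 14, -4]]
Observability matrix O = [C; CA; CA^2] = [[-1, 2, 2], [4, -6, -2], [-12, 14, -4]]
Expanding along the first row, det(O) = (-1)·((-6)·(-4) - (-2)·14) - 2·(4·(-4) - (-2)·(-12)) + 2·(4·14 - (-6)·(-12)) = (-1)·52 - 2·(-40) + 2·(-16) = -4
Since det(O) ≠ 0, rank(O) = 3 and the system is completely observable.

-4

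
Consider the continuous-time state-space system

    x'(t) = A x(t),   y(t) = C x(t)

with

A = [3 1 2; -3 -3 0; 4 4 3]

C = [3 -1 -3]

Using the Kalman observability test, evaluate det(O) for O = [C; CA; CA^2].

126

CA = [[0, -6, -3]]
CA^2 = [[6, 6, -9]]
Observability matrix O = [C; CA; CA^2] = [[3, -1, -3], [0, -6, -3], [6, 6, -9]]
Expanding along the first row, det(O) = 3·((-6)·(-9) - (-3)·6) - (-1)·(0·(-9) - (-3)·6) + (-3)·(0·6 - (-6)·6) = 3·72 - (-1)·18 + (-3)·36 = 126
Since det(O) ≠ 0, rank(O) = 3 and the system is completely observable.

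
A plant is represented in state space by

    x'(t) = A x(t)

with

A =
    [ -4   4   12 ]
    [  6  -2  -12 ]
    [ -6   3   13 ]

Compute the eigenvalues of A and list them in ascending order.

1, 2, 4

det(sI - A) = s^3 - (tr A)s^2 + (M11 + M22 + M33)s - det A, where Mii is the 2×2 principal minor of A obtained by deleting row i and column i.
tr A = (-4) + (-2) + 13 = 7; M11 = (-2)·13 - (-12)·3 = -26 - (-36) = 10; M22 = (-4)·13 - 12·(-6) = -52 - (-72) = 20; M33 = (-4)·(-2) - 4·6 = 8 - 24 = -16; sum of minors = 14.
det A = (-4)·((-2)·13 - (-12)·3) - 4·(6·13 - (-12)·(-6)) + 12·(6·3 - (-2)·(-6)) = (-4)·10 - 4·6 + 12·6 = 8.
So p(s) = det(sI - A) = s^3 - 7s^2 + 14s - 8.
Rational-root test: any integer root divides -8. Testing small divisors, s = 1 works: p(1) = 1 + (-7) + 14 + (-8) = 0, so (s - 1) is a factor.
Dividing, p(s) = (s - 1)(s^2 - 6s + 8).
Factor s^2 - 6s + 8: two numbers with sum 6 and product 8 are 4 and 2, so s^2 - 6s + 8 = (s - 4)(s - 2).
Hence p(s) = (s - 4) (s - 2) (s - 1), with roots 1, 2, 4.
At least one eigenvalue has non-negative real part, so the system is not asymptotically stable.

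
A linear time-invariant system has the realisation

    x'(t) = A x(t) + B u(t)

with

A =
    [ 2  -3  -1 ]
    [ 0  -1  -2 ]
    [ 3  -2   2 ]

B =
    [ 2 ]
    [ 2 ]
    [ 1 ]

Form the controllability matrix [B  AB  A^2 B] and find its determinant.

54

AB = [[-3], [-4], [4]]
A^2B = [[2], [-4], [7]]
Controllability matrix C = [B  AB  A^2B] = [[2, -3, 2], [2, -4, -4], [1, 4, 7]]
Expanding along the first row, det(C) = 2·((-4)·7 - (-4)·4) - (-3)·(2·7 - (-4)·1) + 2·(2·4 - (-4)·1) = 2·(-12) - (-3)·18 + 2·12 = 54
Since det(C) ≠ 0, rank(C) = 3 and the system is completely controllable.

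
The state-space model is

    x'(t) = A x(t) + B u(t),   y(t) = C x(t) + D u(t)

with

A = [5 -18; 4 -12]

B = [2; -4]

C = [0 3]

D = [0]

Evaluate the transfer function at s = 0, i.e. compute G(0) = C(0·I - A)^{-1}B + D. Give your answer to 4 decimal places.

G(0) = C(-A)^{-1}B + D = -C A^{-1} B + D.
det A = 12, so A^{-1} = (1/12)·adj(A) = [[-1, 3/2], [-1/3, 5/12]]
A^{-1} B = [-8, -7/3]^T
C A^{-1} B = -7
G(0) = D - C A^{-1} B = 0 - (-7) = 7

7.0000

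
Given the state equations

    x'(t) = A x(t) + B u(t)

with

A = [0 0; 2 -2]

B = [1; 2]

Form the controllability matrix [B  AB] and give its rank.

AB = [[0], [-2]]
Controllability matrix C = [B  AB] = [[1, 0], [2, -2]]
det(C) = 1·(-2) - 0·2 = -2 - 0 = -2 ≠ 0, so rank(C) = 2.
rank(C) = 2 = n, so the pair (A, B) is completely controllable.

2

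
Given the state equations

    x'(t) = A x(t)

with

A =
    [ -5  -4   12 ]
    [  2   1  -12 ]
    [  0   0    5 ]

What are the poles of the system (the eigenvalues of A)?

det(sI - A) = s^3 - (tr A)s^2 + (M11 + M22 + M33)s - det A, where Mii is the 2×2 principal minor of A obtained by deleting row i and column i.
tr A = (-5) + 1 + 5 = 1; M11 = 1·5 - (-12)·0 = 5 - 0 = 5; M22 = (-5)·5 - 12·0 = -25 - 0 = -25; M33 = (-5)·1 - (-4)·2 = -5 - (-8) = 3; sum of minors = -17.
det A = (-5)·(1·5 - (-12)·0) - (-4)·(2·5 - (-12)·0) + 12·(2·0 - 1·0) = (-5)·5 - (-4)·10 + 12·0 = 15.
So p(s) = det(sI - A) = s^3 - s^2 - 17s - 15.
Rational-root test: any integer root divides -15. Testing small divisors, s = -1 works: p(-1) = -1 + (-1) + 17 + (-15) = 0, so (s + 1) is a factor.
Dividing, p(s) = (s + 1)(s^2 - 2s - 15).
Factor s^2 - 2s - 15: two numbers with sum 2 and product -15 are 5 and -3, so s^2 - 2s - 15 = (s - 5)(s + 3).
Hence p(s) = (s - 5) (s + 1) (s + 3), with roots -3, -1, 5.
At least one eigenvalue has non-negative real part, so the system is not asymptotically stable.

-3, -1, 5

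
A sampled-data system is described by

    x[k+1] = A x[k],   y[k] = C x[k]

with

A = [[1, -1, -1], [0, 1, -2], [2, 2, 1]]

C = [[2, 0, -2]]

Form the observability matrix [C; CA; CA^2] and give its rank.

CA = [[-2, -6, -4]]
CA^2 = [[-10, -12, 10]]
Observability matrix O = [C; CA; CA^2] = [[2, 0, -2], [-2, -6, -4], [-10, -12, 10]]
det(O) = 2·((-6)·10 - (-4)·(-12)) - 0·((-2)·10 - (-4)·(-10)) + (-2)·((-2)·(-12) - (-6)·(-10)) = 2·(-108) - 0·(-60) + (-2)·(-36) = -144 ≠ 0, so rank(O) = 3.
rank(O) = 3 = n, so the pair (A, C) is completely observable.

3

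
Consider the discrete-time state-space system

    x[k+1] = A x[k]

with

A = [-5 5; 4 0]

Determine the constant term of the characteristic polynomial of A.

-20

For a 2×2 matrix, det(zI - A) = z^2 - (tr A)z + det A.
tr A = -5, det A = -20.
So p(z) = z^2 + 5z - 20.
The constant term is -20.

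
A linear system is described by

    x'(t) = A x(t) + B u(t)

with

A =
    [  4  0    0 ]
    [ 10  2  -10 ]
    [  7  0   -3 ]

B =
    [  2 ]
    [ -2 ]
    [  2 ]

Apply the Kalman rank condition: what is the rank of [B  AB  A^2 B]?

2

AB = [[8], [-4], [8]]
A^2B = [[32], [-8], [32]]
Controllability matrix C = [B  AB  A^2B] = [[2, 8, 32], [-2, -4, -8], [2, 8, 32]]
The rows r1, r2, r3 of C are linearly dependent: -r1 + r3 = 0 (check each entry), so rank(C) ≤ 2.
The 2×2 minor from rows 1, 2, columns 1, 2 is 2·(-4) - 8·(-2) = -8 - (-16) = 8 ≠ 0, so rank(C) = 2.
rank(C) = 2 < n = 3, so the pair (A, B) is not completely controllable.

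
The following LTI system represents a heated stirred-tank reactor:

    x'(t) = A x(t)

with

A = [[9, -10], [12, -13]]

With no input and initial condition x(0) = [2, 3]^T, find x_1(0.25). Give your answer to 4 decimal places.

0.0254

det(sI - A) = s^2 - (tr A)s + det A, with tr A = 9 + (-13) = -4 and det A = 9·(-13) - (-10)·12 = -117 - (-120) = 3.
So p(s) = det(sI - A) = s^2 + 4s + 3.
Factor s^2 + 4s + 3: two numbers with sum -4 and product 3 are -1 and -3, so s^2 + 4s + 3 = (s + 1)(s + 3).
Hence p(s) = (s + 1) (s + 3), with roots -3, -1.
The eigenvalues -3, -1 are distinct and real, so A is diagonalisable and x(t) = e^{At} x(0) = V diag(e^{λ_i t}) V^{-1} x(0), where the columns of V are the eigenvectors.
λ = -3: A - (-3)I = [[12, -10], [12, -10]]. Row 1 gives 12·v1 + (-10)·v2 = 0, so take v_1 = [5, 6]^T.
λ = -1: A - (-1)I = [[10, -10], [12, -12]]. Row 1 gives 10·v1 + (-10)·v2 = 0, so take v_2 = [-1, -1]^T.
V = [v_1 v_2] = [[5, -1], [6, -1]] has det V = 1, so V^{-1} = adj(V)/det V = [[-1, 1], [-6, 5]].
Modal coordinates z(0) = V^{-1} x(0): (-1)·2 + 1·3 = 1; (-6)·2 + 5·3 = 3; so z(0) = [1, 3]^T.
x_1(t) = Σ_i (v_i)_1 · z_i(0) · e^{λ_i t} (row 1 of V times the modal terms).
x_1(0.25) = 5·1·e^{-3·0.25} + (-1)·3·e^{-1·0.25} = 5·0.472367 + (-3)·0.778801 = 0.0254.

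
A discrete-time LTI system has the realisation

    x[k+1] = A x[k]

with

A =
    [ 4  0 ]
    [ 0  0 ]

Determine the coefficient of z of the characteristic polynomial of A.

-4

For a 2×2 matrix, det(zI - A) = z^2 - (tr A)z + det A.
tr A = 4, det A = 0.
So p(z) = z^2 - 4z.
The coefficient of z is -4.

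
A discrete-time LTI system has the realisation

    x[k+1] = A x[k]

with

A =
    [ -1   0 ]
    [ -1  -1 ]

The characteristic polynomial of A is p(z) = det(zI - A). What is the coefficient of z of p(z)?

For a 2×2 matrix, det(zI - A) = z^2 - (tr A)z + det A.
tr A = -2, det A = 1.
So p(z) = z^2 + 2z + 1.
The coefficient of z is 2.

2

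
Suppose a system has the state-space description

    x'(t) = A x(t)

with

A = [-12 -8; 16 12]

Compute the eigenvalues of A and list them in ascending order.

det(sI - A) = s^2 - (tr A)s + det A, with tr A = (-12) + 12 = 0 and det A = (-12)·12 - (-8)·16 = -144 - (-128) = -16.
So p(s) = det(sI - A) = s^2 - 16.
Factor s^2 - 16: two numbers with sum 0 and product -16 are 4 and -4, so s^2 - 16 = (s - 4)(s + 4).
Hence p(s) = (s - 4) (s + 4), with roots -4, 4.
At least one eigenvalue has non-negative real part, so the system is not asymptotically stable.

-4, 4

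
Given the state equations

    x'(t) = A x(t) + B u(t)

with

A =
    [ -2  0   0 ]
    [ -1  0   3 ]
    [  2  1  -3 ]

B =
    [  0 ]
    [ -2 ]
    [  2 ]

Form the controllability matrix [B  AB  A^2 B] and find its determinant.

AB = [[0], [6], [-8]]
A^2B = [[0], [-24], [30]]
Controllability matrix C = [B  AB  A^2B] = [[0, 0, 0], [-2, 6, -24], [2, -8, 30]]
Expanding along the first row, det(C) = 0·(6·30 - (-24)·(-8)) - 0·((-2)·30 - (-24)·2) + 0·((-2)·(-8) - 6·2) = 0·(-12) - 0·(-12) + 0·4 = 0
Since det(C) = 0, rank(C) < 3 and the system is not completely controllable.

0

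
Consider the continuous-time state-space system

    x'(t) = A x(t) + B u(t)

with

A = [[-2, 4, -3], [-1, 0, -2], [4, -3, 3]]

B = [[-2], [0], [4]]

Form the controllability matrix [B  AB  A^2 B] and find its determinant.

-504

AB = [[-8], [-6], [4]]
A^2B = [[-20], [0], [-2]]
Controllability matrix C = [B  AB  A^2B] = [[-2, -8, -20], [0, -6, 0], [4, 4, -2]]
Expanding along the first row, det(C) = (-2)·((-6)·(-2) - 0·4) - (-8)·(0·(-2) - 0·4) + (-20)·(0·4 - (-6)·4) = (-2)·12 - (-8)·0 + (-20)·24 = -504
Since det(C) ≠ 0, rank(C) = 3 and the system is completely controllable.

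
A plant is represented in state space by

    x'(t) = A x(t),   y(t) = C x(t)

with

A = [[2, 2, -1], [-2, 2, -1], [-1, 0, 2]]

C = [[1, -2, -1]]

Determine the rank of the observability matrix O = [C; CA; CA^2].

3

CA = [[7, -2, -1]]
CA^2 = [[19, 10, -7]]
Observability matrix O = [C; CA; CA^2] = [[1, -2, -1], [7, -2, -1], [19, 10, -7]]
det(O) = 1·((-2)·(-7) - (-1)·10) - (-2)·(7·(-7) - (-1)·19) + (-1)·(7·10 - (-2)·19) = 1·24 - (-2)·(-30) + (-1)·108 = -144 ≠ 0, so rank(O) = 3.
rank(O) = 3 = n, so the pair (A, C) is completely observable.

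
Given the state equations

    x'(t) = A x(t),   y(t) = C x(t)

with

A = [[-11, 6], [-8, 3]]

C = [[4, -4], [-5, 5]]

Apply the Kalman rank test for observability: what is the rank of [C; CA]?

CA = [[-12, 12], [15, -15]]
Observability matrix O = [C; CA] = [[4, -4], [-5, 5], [-12, 12], [15, -15]]
Every row of O is a scalar multiple of row 1 = [4, -4] (multipliers 1, -5/4, -3, 15/4), so the rows span a one-dimensional space.
O ≠ 0, hence rank(O) = 1.
rank(O) = 1 < n = 2, so the pair (A, C) is not completely observable.

1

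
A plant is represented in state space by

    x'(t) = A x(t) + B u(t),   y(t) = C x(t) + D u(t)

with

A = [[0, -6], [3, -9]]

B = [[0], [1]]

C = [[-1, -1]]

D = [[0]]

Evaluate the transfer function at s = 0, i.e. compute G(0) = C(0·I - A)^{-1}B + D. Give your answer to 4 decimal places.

0.3333

G(0) = C(-A)^{-1}B + D = -C A^{-1} B + D.
det A = 18, so A^{-1} = (1/18)·adj(A) = [[-1/2, 1/3], [-1/6, 0]]
A^{-1} B = [1/3, 0]^T
C A^{-1} B = -1/3
G(0) = D - C A^{-1} B = 0 - (-1/3) = 1/3 ≈ 0.3333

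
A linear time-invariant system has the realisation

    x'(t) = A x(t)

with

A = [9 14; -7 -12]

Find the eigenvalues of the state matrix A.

det(sI - A) = s^2 - (tr A)s + det A, with tr A = 9 + (-12) = -3 and det A = 9·(-12) - 14·(-7) = -108 - (-98) = -10.
So p(s) = det(sI - A) = s^2 + 3s - 10.
Factor s^2 + 3s - 10: two numbers with sum -3 and product -10 are 2 and -5, so s^2 + 3s - 10 = (s - 2)(s + 5).
Hence p(s) = (s - 2) (s + 5), with roots -5, 2.
At least one eigenvalue has non-negative real part, so the system is not asymptotically stable.

-5, 2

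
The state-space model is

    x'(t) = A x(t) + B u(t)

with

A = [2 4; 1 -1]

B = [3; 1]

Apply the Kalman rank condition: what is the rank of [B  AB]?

AB = [[10], [2]]
Controllability matrix C = [B  AB] = [[3, 10], [1, 2]]
det(C) = 3·2 - 10·1 = 6 - 10 = -4 ≠ 0, so rank(C) = 2.
rank(C) = 2 = n, so the pair (A, B) is completely controllable.

2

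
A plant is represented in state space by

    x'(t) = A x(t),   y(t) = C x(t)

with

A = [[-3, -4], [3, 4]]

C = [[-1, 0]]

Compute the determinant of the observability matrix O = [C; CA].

CA = [[3, 4]]
Observability matrix O = [C; CA] = [[-1, 0], [3, 4]]
det(O) = (-1)·4 - 0·3 = -4 - 0 = -4
Since det(O) ≠ 0, rank(O) = 2 and the system is completely observable.

-4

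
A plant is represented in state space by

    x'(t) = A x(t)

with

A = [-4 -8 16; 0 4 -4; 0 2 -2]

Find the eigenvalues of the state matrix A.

-4, 0, 2

det(sI - A) = s^3 - (tr A)s^2 + (M11 + M22 + M33)s - det A, where Mii is the 2×2 principal minor of A obtained by deleting row i and column i.
tr A = (-4) + 4 + (-2) = -2; M11 = 4·(-2) - (-4)·2 = -8 - (-8) = 0; M22 = (-4)·(-2) - 16·0 = 8 - 0 = 8; M33 = (-4)·4 - (-8)·0 = -16 - 0 = -16; sum of minors = -8.
det A = (-4)·(4·(-2) - (-4)·2) - (-8)·(0·(-2) - (-4)·0) + 16·(0·2 - 4·0) = (-4)·0 - (-8)·0 + 16·0 = 0.
So p(s) = det(sI - A) = s^3 + 2s^2 - 8s.
The constant term is 0, so p(s) = s(s^2 + 2s - 8).
Factor s^2 + 2s - 8: two numbers with sum -2 and product -8 are 2 and -4, so s^2 + 2s - 8 = (s - 2)(s + 4).
Hence p(s) = s (s - 2) (s + 4), with roots -4, 0, 2.
At least one eigenvalue has non-negative real part, so the system is not asymptotically stable.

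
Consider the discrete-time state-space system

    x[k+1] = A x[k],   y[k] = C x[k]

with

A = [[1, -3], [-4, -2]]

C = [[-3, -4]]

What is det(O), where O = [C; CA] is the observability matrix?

1

CA = [[13, 17]]
Observability matrix O = [C; CA] = [[-3, -4], [13, 17]]
det(O) = (-3)·17 - (-4)·13 = -51 - (-52) = 1
Since det(O) ≠ 0, rank(O) = 2 and the system is completely observable.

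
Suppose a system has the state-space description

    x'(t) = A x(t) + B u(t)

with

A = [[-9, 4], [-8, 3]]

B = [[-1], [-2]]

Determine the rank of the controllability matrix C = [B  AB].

AB = [[1], [2]]
Controllability matrix C = [B  AB] = [[-1, 1], [-2, 2]]
Every column of C is a scalar multiple of column 1 = [-1, -2] (multipliers 1, -1), so the columns span a one-dimensional space.
C ≠ 0, hence rank(C) = 1.
rank(C) = 1 < n = 2, so the pair (A, B) is not completely controllable.

1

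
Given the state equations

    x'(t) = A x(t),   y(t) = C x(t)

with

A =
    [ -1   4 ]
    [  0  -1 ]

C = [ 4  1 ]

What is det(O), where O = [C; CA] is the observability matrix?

64

CA = [[-4, 15]]
Observability matrix O = [C; CA] = [[4, 1], [-4, 15]]
det(O) = 4·15 - 1·(-4) = 60 - (-4) = 64
Since det(O) ≠ 0, rank(O) = 2 and the system is completely observable.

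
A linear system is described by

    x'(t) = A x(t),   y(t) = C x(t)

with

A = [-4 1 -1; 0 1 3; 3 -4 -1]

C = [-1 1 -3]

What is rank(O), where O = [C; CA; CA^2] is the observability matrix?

CA = [[-5, 12, 7]]
CA^2 = [[41, -21, 34]]
Observability matrix O = [C; CA; CA^2] = [[-1, 1, -3], [-5, 12, 7], [41, -21, 34]]
det(O) = (-1)·(12·34 - 7·(-21)) - 1·((-5)·34 - 7·41) + (-3)·((-5)·(-21) - 12·41) = (-1)·555 - 1·(-457) + (-3)·(-387) = 1063 ≠ 0, so rank(O) = 3.
rank(O) = 3 = n, so the pair (A, C) is completely observable.

3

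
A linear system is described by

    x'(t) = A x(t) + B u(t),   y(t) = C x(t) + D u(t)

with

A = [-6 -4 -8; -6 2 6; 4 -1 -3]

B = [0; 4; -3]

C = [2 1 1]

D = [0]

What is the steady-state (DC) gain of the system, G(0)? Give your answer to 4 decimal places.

-2.0000

G(0) = C(-A)^{-1}B + D = -C A^{-1} B + D.
det A = -8, so A^{-1} = (1/-8)·adj(A) = [[0, 1/2, 1], [-3/4, -25/4, -21/2], [1/4, 11/4, 9/2]]
A^{-1} B = [-1, 13/2, -5/2]^T
C A^{-1} B = 2
G(0) = D - C A^{-1} B = 0 - (2) = -2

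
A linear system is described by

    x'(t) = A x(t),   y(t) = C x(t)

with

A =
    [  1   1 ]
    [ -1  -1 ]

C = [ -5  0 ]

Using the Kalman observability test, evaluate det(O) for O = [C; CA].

CA = [[-5, -5]]
Observability matrix O = [C; CA] = [[-5, 0], [-5, -5]]
det(O) = (-5)·(-5) - 0·(-5) = 25 - 0 = 25
Since det(O) ≠ 0, rank(O) = 2 and the system is completely observable.

25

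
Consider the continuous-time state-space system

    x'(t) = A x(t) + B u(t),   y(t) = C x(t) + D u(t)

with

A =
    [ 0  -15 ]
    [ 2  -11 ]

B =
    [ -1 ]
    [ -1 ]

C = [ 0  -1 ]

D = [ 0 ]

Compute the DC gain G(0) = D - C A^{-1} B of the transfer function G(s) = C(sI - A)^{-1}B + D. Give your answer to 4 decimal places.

G(0) = C(-A)^{-1}B + D = -C A^{-1} B + D.
det A = 30, so A^{-1} = (1/30)·adj(A) = [[-11/30, 1/2], [-1/15, 0]]
A^{-1} B = [-2/15, 1/15]^T
C A^{-1} B = -1/15
G(0) = D - C A^{-1} B = 0 - (-1/15) = 1/15 ≈ 0.0667

0.0667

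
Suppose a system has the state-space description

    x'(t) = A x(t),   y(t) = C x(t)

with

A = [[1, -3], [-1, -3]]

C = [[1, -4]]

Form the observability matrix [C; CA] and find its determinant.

CA = [[5, 9]]
Observability matrix O = [C; CA] = [[1, -4], [5, 9]]
det(O) = 1·9 - (-4)·5 = 9 - (-20) = 29
Since det(O) ≠ 0, rank(O) = 2 and the system is completely observable.

29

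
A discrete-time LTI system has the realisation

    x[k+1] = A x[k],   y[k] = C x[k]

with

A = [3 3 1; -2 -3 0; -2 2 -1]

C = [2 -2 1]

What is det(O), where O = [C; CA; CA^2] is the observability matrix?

CA = [[8, 14, 1]]
CA^2 = [[-6, -16, 7]]
Observability matrix O = [C; CA; CA^2] = [[2, -2, 1], [8, 14, 1], [-6, -16, 7]]
Expanding along the first row, det(O) = 2·(14·7 - 1·(-16)) - (-2)·(8·7 - 1·(-6)) + 1·(8·(-16) - 14·(-6)) = 2·114 - (-2)·62 + 1·(-44) = 308
Since det(O) ≠ 0, rank(O) = 3 and the system is completely observable.

308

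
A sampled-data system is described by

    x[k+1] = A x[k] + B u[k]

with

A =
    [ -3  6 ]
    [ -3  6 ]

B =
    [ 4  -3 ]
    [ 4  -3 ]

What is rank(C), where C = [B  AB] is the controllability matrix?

1

AB = [[12, -9], [12, -9]]
Controllability matrix C = [B  AB] = [[4, -3, 12, -9], [4, -3, 12, -9]]
Every column of C is a scalar multiple of column 1 = [4, 4] (multipliers 1, -3/4, 3, -9/4), so the columns span a one-dimensional space.
C ≠ 0, hence rank(C) = 1.
rank(C) = 1 < n = 2, so the pair (A, B) is not completely controllable.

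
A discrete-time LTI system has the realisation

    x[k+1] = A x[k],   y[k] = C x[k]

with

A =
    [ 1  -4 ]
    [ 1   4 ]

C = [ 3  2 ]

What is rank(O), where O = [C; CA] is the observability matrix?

CA = [[5, -4]]
Observability matrix O = [C; CA] = [[3, 2], [5, -4]]
det(O) = 3·(-4) - 2·5 = -12 - 10 = -22 ≠ 0, so rank(O) = 2.
rank(O) = 2 = n, so the pair (A, C) is completely observable.

2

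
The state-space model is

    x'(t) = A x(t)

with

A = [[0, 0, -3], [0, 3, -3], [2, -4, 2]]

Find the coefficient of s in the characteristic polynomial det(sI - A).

Expand det(sI - A) for the 3×3 matrix.
p(s) = s^3 - 5s^2 - 18.
(Check: constant term = det(-A) = (-1)^3 det A = -18; coefficient of s^2 = -tr A = -5.)
The coefficient of s is 0.

0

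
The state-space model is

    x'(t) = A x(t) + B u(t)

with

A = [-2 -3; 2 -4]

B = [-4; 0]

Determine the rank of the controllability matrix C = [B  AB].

2

AB = [[8], [-8]]
Controllability matrix C = [B  AB] = [[-4, 8], [0, -8]]
det(C) = (-4)·(-8) - 8·0 = 32 - 0 = 32 ≠ 0, so rank(C) = 2.
rank(C) = 2 = n, so the pair (A, B) is completely controllable.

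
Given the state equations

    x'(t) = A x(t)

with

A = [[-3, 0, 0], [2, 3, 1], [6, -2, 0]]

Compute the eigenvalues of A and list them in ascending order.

-3, 1, 2

det(sI - A) = s^3 - (tr A)s^2 + (M11 + M22 + M33)s - det A, where Mii is the 2×2 principal minor of A obtained by deleting row i and column i.
tr A = (-3) + 3 + 0 = 0; M11 = 3·0 - 1·(-2) = 0 - (-2) = 2; M22 = (-3)·0 - 0·6 = 0 - 0 = 0; M33 = (-3)·3 - 0·2 = -9 - 0 = -9; sum of minors = -7.
det A = (-3)·(3·0 - 1·(-2)) - 0·(2·0 - 1·6) + 0·(2·(-2) - 3·6) = (-3)·2 - 0·(-6) + 0·(-22) = -6.
So p(s) = det(sI - A) = s^3 - 7s + 6.
Rational-root test: any integer root divides 6. Testing small divisors, s = 1 works: p(1) = 1 + 0 + (-7) + 6 = 0, so (s - 1) is a factor.
Dividing, p(s) = (s - 1)(s^2 + s - 6).
Factor s^2 + s - 6: two numbers with sum -1 and product -6 are 2 and -3, so s^2 + s - 6 = (s - 2)(s + 3).
Hence p(s) = (s - 2) (s - 1) (s + 3), with roots -3, 1, 2.
At least one eigenvalue has non-negative real part, so the system is not asymptotically stable.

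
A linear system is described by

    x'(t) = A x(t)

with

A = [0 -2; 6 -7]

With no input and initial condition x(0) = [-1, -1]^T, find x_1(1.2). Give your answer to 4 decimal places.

det(sI - A) = s^2 - (tr A)s + det A, with tr A = 0 + (-7) = -7 and det A = 0·(-7) - (-2)·6 = 0 - (-12) = 12.
So p(s) = det(sI - A) = s^2 + 7s + 12.
Factor s^2 + 7s + 12: two numbers with sum -7 and product 12 are -3 and -4, so s^2 + 7s + 12 = (s + 3)(s + 4).
Hence p(s) = (s + 3) (s + 4), with roots -4, -3.
The eigenvalues -4, -3 are distinct and real, so A is diagonalisable and x(t) = e^{At} x(0) = V diag(e^{λ_i t}) V^{-1} x(0), where the columns of V are the eigenvectors.
λ = -4: A - (-4)I = [[4, -2], [6, -3]]. Row 1 gives 4·v1 + (-2)·v2 = 0, so take v_1 = [-1, -2]^T.
λ = -3: A - (-3)I = [[3, -2], [6, -4]]. Row 1 gives 3·v1 + (-2)·v2 = 0, so take v_2 = [2, 3]^T.
V = [v_1 v_2] = [[-1, 2], [-2, 3]] has det V = 1, so V^{-1} = adj(V)/det V = [[3, -2], [2, -1]].
Modal coordinates z(0) = V^{-1} x(0): 3·(-1) + (-2)·(-1) = -1; 2·(-1) + (-1)·(-1) = -1; so z(0) = [-1, -1]^T.
x_1(t) = Σ_i (v_i)_1 · z_i(0) · e^{λ_i t} (row 1 of V times the modal terms).
x_1(1.2) = (-1)·(-1)·e^{-4·1.2} + 2·(-1)·e^{-3·1.2} = 1·0.008230 + (-2)·0.027324 = -0.0464.

-0.0464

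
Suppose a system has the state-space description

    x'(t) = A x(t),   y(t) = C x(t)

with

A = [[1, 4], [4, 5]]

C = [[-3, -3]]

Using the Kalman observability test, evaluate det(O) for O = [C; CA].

CA = [[-15, -27]]
Observability matrix O = [C; CA] = [[-3, -3], [-15, -27]]
det(O) = (-3)·(-27) - (-3)·(-15) = 81 - 45 = 36
Since det(O) ≠ 0, rank(O) = 2 and the system is completely observable.

36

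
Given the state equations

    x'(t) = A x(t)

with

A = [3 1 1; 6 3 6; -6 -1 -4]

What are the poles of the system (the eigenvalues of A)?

det(sI - A) = s^3 - (tr A)s^2 + (M11 + M22 + M33)s - det A, where Mii is the 2×2 principal minor of A obtained by deleting row i and column i.
tr A = 3 + 3 + (-4) = 2; M11 = 3·(-4) - 6·(-1) = -12 - (-6) = -6; M22 = 3·(-4) - 1·(-6) = -12 - (-6) = -6; M33 = 3·3 - 1·6 = 9 - 6 = 3; sum of minors = -9.
det A = 3·(3·(-4) - 6·(-1)) - 1·(6·(-4) - 6·(-6)) + 1·(6·(-1) - 3·(-6)) = 3·(-6) - 1·12 + 1·12 = -18.
So p(s) = det(sI - A) = s^3 - 2s^2 - 9s + 18.
Rational-root test: any integer root divides 18. Testing small divisors, s = 2 works: p(2) = 8 + (-8) + (-18) + 18 = 0, so (s - 2) is a factor.
Dividing, p(s) = (s - 2)(s^2 - 9).
Factor s^2 - 9: two numbers with sum 0 and product -9 are 3 and -3, so s^2 - 9 = (s - 3)(s + 3).
Hence p(s) = (s - 3) (s - 2) (s + 3), with roots -3, 2, 3.
At least one eigenvalue has non-negative real part, so the system is not asymptotically stable.

-3, 2, 3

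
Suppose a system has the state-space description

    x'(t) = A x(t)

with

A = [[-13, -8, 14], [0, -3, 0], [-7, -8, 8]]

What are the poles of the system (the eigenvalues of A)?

-6, -3, 1

det(sI - A) = s^3 - (tr A)s^2 + (M11 + M22 + M33)s - det A, where Mii is the 2×2 principal minor of A obtained by deleting row i and column i.
tr A = (-13) + (-3) + 8 = -8; M11 = (-3)·8 - 0·(-8) = -24 - 0 = -24; M22 = (-13)·8 - 14·(-7) = -104 - (-98) = -6; M33 = (-13)·(-3) - (-8)·0 = 39 - 0 = 39; sum of minors = 9.
det A = (-13)·((-3)·8 - 0·(-8)) - (-8)·(0·8 - 0·(-7)) + 14·(0·(-8) - (-3)·(-7)) = (-13)·(-24) - (-8)·0 + 14·(-21) = 18.
So p(s) = det(sI - A) = s^3 + 8s^2 + 9s - 18.
Rational-root test: any integer root divides -18. Testing small divisors, s = 1 works: p(1) = 1 + 8 + 9 + (-18) = 0, so (s - 1) is a factor.
Dividing, p(s) = (s - 1)(s^2 + 9s + 18).
Factor s^2 + 9s + 18: two numbers with sum -9 and product 18 are -3 and -6, so s^2 + 9s + 18 = (s + 3)(s + 6).
Hence p(s) = (s - 1) (s + 3) (s + 6), with roots -6, -3, 1.
At least one eigenvalue has non-negative real part, so the system is not asymptotically stable.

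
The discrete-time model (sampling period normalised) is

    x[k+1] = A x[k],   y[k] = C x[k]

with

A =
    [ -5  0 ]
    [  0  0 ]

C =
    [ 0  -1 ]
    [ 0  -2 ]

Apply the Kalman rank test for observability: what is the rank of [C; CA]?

1

CA = [[0, 0], [0, 0]]
Observability matrix O = [C; CA] = [[0, -1], [0, -2], [0, 0], [0, 0]]
Every row of O is a scalar multiple of row 1 = [0, -1] (multipliers 1, 2, 0, 0), so the rows span a one-dimensional space.
O ≠ 0, hence rank(O) = 1.
rank(O) = 1 < n = 2, so the pair (A, C) is not completely observable.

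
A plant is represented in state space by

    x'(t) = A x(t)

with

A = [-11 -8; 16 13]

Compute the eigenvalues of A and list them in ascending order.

-3, 5

det(sI - A) = s^2 - (tr A)s + det A, with tr A = (-11) + 13 = 2 and det A = (-11)·13 - (-8)·16 = -143 - (-128) = -15.
So p(s) = det(sI - A) = s^2 - 2s - 15.
Factor s^2 - 2s - 15: two numbers with sum 2 and product -15 are 5 and -3, so s^2 - 2s - 15 = (s - 5)(s + 3).
Hence p(s) = (s - 5) (s + 3), with roots -3, 5.
At least one eigenvalue has non-negative real part, so the system is not asymptotically stable.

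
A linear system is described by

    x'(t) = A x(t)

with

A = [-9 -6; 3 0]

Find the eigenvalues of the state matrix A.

-6, -3

det(sI - A) = s^2 - (tr A)s + det A, with tr A = (-9) + 0 = -9 and det A = (-9)·0 - (-6)·3 = 0 - (-18) = 18.
So p(s) = det(sI - A) = s^2 + 9s + 18.
Factor s^2 + 9s + 18: two numbers with sum -9 and product 18 are -3 and -6, so s^2 + 9s + 18 = (s + 3)(s + 6).
Hence p(s) = (s + 3) (s + 6), with roots -6, -3.
All eigenvalues have negative real part, so the system is asymptotically stable.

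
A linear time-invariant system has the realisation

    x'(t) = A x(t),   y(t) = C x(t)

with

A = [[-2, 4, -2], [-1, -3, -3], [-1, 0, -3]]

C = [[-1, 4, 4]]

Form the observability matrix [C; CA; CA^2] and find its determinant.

CA = [[-6, -16, -22]]
CA^2 = [[50, 24, 126]]
Observability matrix O = [C; CA; CA^2] = [[-1, 4, 4], [-6, -16, -22], [50, 24, 126]]
Expanding along the first row, det(O) = (-1)·((-16)·126 - (-22)·24) - 4·((-6)·126 - (-22)·50) + 4·((-6)·24 - (-16)·50) = (-1)·(-1488) - 4·344 + 4·656 = 2736
Since det(O) ≠ 0, rank(O) = 3 and the system is completely observable.

2736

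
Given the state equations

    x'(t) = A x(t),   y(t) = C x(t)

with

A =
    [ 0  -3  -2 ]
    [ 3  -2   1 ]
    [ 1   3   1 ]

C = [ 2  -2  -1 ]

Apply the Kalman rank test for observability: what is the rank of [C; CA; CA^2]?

3

CA = [[-7, -5, -7]]
CA^2 = [[-22, 10, 2]]
Observability matrix O = [C; CA; CA^2] = [[2, -2, -1], [-7, -5, -7], [-22, 10, 2]]
det(O) = 2·((-5)·2 - (-7)·10) - (-2)·((-7)·2 - (-7)·(-22)) + (-1)·((-7)·10 - (-5)·(-22)) = 2·60 - (-2)·(-168) + (-1)·(-180) = -36 ≠ 0, so rank(O) = 3.
rank(O) = 3 = n, so the pair (A, C) is completely observable.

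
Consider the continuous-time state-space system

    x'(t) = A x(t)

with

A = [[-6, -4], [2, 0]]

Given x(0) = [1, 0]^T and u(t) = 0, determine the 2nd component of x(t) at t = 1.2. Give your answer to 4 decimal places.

0.0825

det(sI - A) = s^2 - (tr A)s + det A, with tr A = (-6) + 0 = -6 and det A = (-6)·0 - (-4)·2 = 0 - (-8) = 8.
So p(s) = det(sI - A) = s^2 + 6s + 8.
Factor s^2 + 6s + 8: two numbers with sum -6 and product 8 are -2 and -4, so s^2 + 6s + 8 = (s + 2)(s + 4).
Hence p(s) = (s + 2) (s + 4), with roots -4, -2.
The eigenvalues -4, -2 are distinct and real, so A is diagonalisable and x(t) = e^{At} x(0) = V diag(e^{λ_i t}) V^{-1} x(0), where the columns of V are the eigenvectors.
λ = -4: A - (-4)I = [[-2, -4], [2, 4]]. Row 1 gives (-2)·v1 + (-4)·v2 = 0, so take v_1 = [-2, 1]^T.
λ = -2: A - (-2)I = [[-4, -4], [2, 2]]. Row 1 gives (-4)·v1 + (-4)·v2 = 0, so take v_2 = [1, -1]^T.
V = [v_1 v_2] = [[-2, 1], [1, -1]] has det V = 1, so V^{-1} = adj(V)/det V = [[-1, -1], [-1, -2]].
Modal coordinates z(0) = V^{-1} x(0): (-1)·1 + (-1)·0 = -1; (-1)·1 + (-2)·0 = -1; so z(0) = [-1, -1]^T.
x_2(t) = Σ_i (v_i)_2 · z_i(0) · e^{λ_i t} (row 2 of V times the modal terms).
x_2(1.2) = 1·(-1)·e^{-4·1.2} + (-1)·(-1)·e^{-2·1.2} = (-1)·0.008230 + 1·0.090718 = 0.0825.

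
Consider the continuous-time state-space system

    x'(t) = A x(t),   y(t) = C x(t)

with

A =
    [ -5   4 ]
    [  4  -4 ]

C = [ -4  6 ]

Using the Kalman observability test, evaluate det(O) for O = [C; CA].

CA = [[44, -40]]
Observability matrix O = [C; CA] = [[-4, 6], [44, -40]]
det(O) = (-4)·(-40) - 6·44 = 160 - 264 = -104
Since det(O) ≠ 0, rank(O) = 2 and the system is completely observable.

-104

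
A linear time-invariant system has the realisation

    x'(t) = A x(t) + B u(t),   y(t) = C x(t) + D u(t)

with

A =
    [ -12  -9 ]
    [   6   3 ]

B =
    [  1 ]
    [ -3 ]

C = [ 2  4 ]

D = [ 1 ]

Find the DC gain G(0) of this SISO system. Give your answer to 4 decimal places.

-3.0000

G(0) = C(-A)^{-1}B + D = -C A^{-1} B + D.
det A = 18, so A^{-1} = (1/18)·adj(A) = [[1/6, 1/2], [-1/3, -2/3]]
A^{-1} B = [-4/3, 5/3]^T
C A^{-1} B = 4
G(0) = D - C A^{-1} B = 1 - (4) = -3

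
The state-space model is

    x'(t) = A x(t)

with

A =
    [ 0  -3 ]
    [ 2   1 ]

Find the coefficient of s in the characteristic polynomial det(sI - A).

For a 2×2 matrix, det(sI - A) = s^2 - (tr A)s + det A.
tr A = 1, det A = 6.
So p(s) = s^2 - s + 6.
The coefficient of s is -1.

-1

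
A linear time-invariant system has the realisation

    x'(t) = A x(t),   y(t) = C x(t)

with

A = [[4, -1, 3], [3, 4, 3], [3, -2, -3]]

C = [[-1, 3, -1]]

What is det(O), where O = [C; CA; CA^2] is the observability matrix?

3136

CA = [[2, 15, 9]]
CA^2 = [[80, 40, 24]]
Observability matrix O = [C; CA; CA^2] = [[-1, 3, -1], [2, 15, 9], [80, 40, 24]]
Expanding along the first row, det(O) = (-1)·(15·24 - 9·40) - 3·(2·24 - 9·80) + (-1)·(2·40 - 15·80) = (-1)·0 - 3·(-672) + (-1)·(-1120) = 3136
Since det(O) ≠ 0, rank(O) = 3 and the system is completely observable.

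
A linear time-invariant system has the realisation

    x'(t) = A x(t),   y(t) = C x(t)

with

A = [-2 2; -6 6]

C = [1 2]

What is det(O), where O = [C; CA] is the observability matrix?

CA = [[-14, 14]]
Observability matrix O = [C; CA] = [[1, 2], [-14, 14]]
det(O) = 1·14 - 2·(-14) = 14 - (-28) = 42
Since det(O) ≠ 0, rank(O) = 2 and the system is completely observable.

42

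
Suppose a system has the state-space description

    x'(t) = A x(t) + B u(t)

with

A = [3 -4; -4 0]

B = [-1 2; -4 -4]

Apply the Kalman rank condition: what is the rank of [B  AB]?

2

AB = [[13, 22], [4, -8]]
Controllability matrix C = [B  AB] = [[-1, 2, 13, 22], [-4, -4, 4, -8]]
Take the 2×2 submatrix of C formed by columns 1, 2: [[-1, 2], [-4, -4]]. Its determinant is (-1)·(-4) - 2·(-4) = 4 - (-8) = 12 ≠ 0.
So rank(C) ≥ 2; since C has 2 rows, rank(C) = 2.
rank(C) = 2 = n, so the pair (A, B) is completely controllable.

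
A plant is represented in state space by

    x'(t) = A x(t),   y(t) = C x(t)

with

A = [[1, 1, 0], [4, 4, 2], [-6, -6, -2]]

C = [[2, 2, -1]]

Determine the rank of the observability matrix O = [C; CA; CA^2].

CA = [[16, 16, 6]]
CA^2 = [[44, 44, 20]]
Observability matrix O = [C; CA; CA^2] = [[2, 2, -1], [16, 16, 6], [44, 44, 20]]
The columns c1, c2, c3 of O are linearly dependent: -c1 + c2 = 0 (check each entry), so rank(O) ≤ 2.
The 2×2 minor from rows 1, 2, columns 1, 3 is 2·6 - (-1)·16 = 12 - (-16) = 28 ≠ 0, so rank(O) = 2.
rank(O) = 2 < n = 3, so the pair (A, C) is not completely observable.

2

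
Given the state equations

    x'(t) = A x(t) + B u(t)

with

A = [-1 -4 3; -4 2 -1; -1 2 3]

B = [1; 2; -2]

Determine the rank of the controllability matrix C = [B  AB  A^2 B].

3

AB = [[-15], [2], [-3]]
A^2B = [[-2], [67], [10]]
Controllability matrix C = [B  AB  A^2B] = [[1, -15, -2], [2, 2, 67], [-2, -3, 10]]
det(C) = 1·(2·10 - 67·(-3)) - (-15)·(2·10 - 67·(-2)) + (-2)·(2·(-3) - 2·(-2)) = 1·221 - (-15)·154 + (-2)·(-2) = 2535 ≠ 0, so rank(C) = 3.
rank(C) = 3 = n, so the pair (A, B) is completely controllable.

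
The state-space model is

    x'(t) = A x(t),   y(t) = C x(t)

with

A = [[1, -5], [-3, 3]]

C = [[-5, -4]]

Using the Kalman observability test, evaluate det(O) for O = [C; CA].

-37

CA = [[7, 13]]
Observability matrix O = [C; CA] = [[-5, -4], [7, 13]]
det(O) = (-5)·13 - (-4)·7 = -65 - (-28) = -37
Since det(O) ≠ 0, rank(O) = 2 and the system is completely observable.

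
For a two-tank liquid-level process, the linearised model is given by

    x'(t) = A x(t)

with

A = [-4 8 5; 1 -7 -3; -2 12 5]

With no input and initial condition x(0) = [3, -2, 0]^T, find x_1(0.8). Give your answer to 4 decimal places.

-3.4753

det(sI - A) = s^3 - (tr A)s^2 + (M11 + M22 + M33)s - det A, where Mii is the 2×2 principal minor of A obtained by deleting row i and column i.
tr A = (-4) + (-7) + 5 = -6; M11 = (-7)·5 - (-3)·12 = -35 - (-36) = 1; M22 = (-4)·5 - 5·(-2) = -20 - (-10) = -10; M33 = (-4)·(-7) - 8·1 = 28 - 8 = 20; sum of minors = 11.
det A = (-4)·((-7)·5 - (-3)·12) - 8·(1·5 - (-3)·(-2)) + 5·(1·12 - (-7)·(-2)) = (-4)·1 - 8·(-1) + 5·(-2) = -6.
So p(s) = det(sI - A) = s^3 + 6s^2 + 11s + 6.
Rational-root test: any integer root divides 6. Testing small divisors, s = -1 works: p(-1) = -1 + 6 + (-11) + 6 = 0, so (s + 1) is a factor.
Dividing, p(s) = (s + 1)(s^2 + 5s + 6).
Factor s^2 + 5s + 6: two numbers with sum -5 and product 6 are -2 and -3, so s^2 + 5s + 6 = (s + 2)(s + 3).
Hence p(s) = (s + 1) (s + 2) (s + 3), with roots -3, -2, -1.
The eigenvalues -3, -2, -1 are distinct and real, so A is diagonalisable and x(t) = e^{At} x(0) = V diag(e^{λ_i t}) V^{-1} x(0), where the columns of V are the eigenvectors.
λ = -3: A - (-3)I = [[-1, 8, 5], [1, -4, -3], [-2, 12, 8]]. v must be orthogonal to every row; (row 1) × (row 2) = [-4, 2, -4], so take v_1 = [2, -1, 2]^T.
λ = -2: A - (-2)I = [[-2, 8, 5], [1, -5, -3], [-2, 12, 7]]. v must be orthogonal to every row; (row 1) × (row 2) = [1, -1, 2], so take v_2 = [-1, 1, -2]^T.
λ = -1: A - (-1)I = [[-3, 8, 5], [1, -6, -3], [-2, 12, 6]]. v must be orthogonal to every row; (row 1) × (row 2) = [6, -4, 10], so take v_3 = [3, -2, 5]^T.
V = [v_1 v_2 v_3] = [[2, -1, 3], [-1, 1, -2], [2, -2, 5]] has det V = 1, so V^{-1} = adj(V)/det V = [[1, -1, -1], [1, 4, 1], [0, 2, 1]].
Modal coordinates z(0) = V^{-1} x(0): 1·3 + (-1)·(-2) + (-1)·0 = 5; 1·3 + 4·(-2) + 1·0 = -5; 0·3 + 2·(-2) + 1·0 = -4; so z(0) = [5, -5, -4]^T.
x_1(t) = Σ_i (v_i)_1 · z_i(0) · e^{λ_i t} (row 1 of V times the modal terms).
x_1(0.8) = 2·5·e^{-3·0.8} + (-1)·(-5)·e^{-2·0.8} + 3·(-4)·e^{-1·0.8} = 10·0.090718 + 5·0.201897 + (-12)·0.449329 = -3.4753.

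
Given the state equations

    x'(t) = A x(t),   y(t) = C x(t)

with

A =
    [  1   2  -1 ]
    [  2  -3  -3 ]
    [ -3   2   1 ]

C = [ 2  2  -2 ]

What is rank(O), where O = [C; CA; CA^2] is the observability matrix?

CA = [[12, -6, -10]]
CA^2 = [[30, 22, -4]]
Observability matrix O = [C; CA; CA^2] = [[2, 2, -2], [12, -6, -10], [30, 22, -4]]
det(O) = 2·((-6)·(-4) - (-10)·22) - 2·(12·(-4) - (-10)·30) + (-2)·(12·22 - (-6)·30) = 2·244 - 2·252 + (-2)·444 = -904 ≠ 0, so rank(O) = 3.
rank(O) = 3 = n, so the pair (A, C) is completely observable.

3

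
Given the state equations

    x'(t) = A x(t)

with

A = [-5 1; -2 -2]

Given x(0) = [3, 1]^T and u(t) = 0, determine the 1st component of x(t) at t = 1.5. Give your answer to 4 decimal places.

-0.0098

det(sI - A) = s^2 - (tr A)s + det A, with tr A = (-5) + (-2) = -7 and det A = (-5)·(-2) - 1·(-2) = 10 - (-2) = 12.
So p(s) = det(sI - A) = s^2 + 7s + 12.
Factor s^2 + 7s + 12: two numbers with sum -7 and product 12 are -3 and -4, so s^2 + 7s + 12 = (s + 3)(s + 4).
Hence p(s) = (s + 3) (s + 4), with roots -4, -3.
The eigenvalues -4, -3 are distinct and real, so A is diagonalisable and x(t) = e^{At} x(0) = V diag(e^{λ_i t}) V^{-1} x(0), where the columns of V are the eigenvectors.
λ = -4: A - (-4)I = [[-1, 1], [-2, 2]]. Row 1 gives (-1)·v1 + 1·v2 = 0, so take v_1 = [1, 1]^T.
λ = -3: A - (-3)I = [[-2, 1], [-2, 1]]. Row 1 gives (-2)·v1 + 1·v2 = 0, so take v_2 = [1, 2]^T.
V = [v_1 v_2] = [[1, 1], [1, 2]] has det V = 1, so V^{-1} = adj(V)/det V = [[2, -1], [-1, 1]].
Modal coordinates z(0) = V^{-1} x(0): 2·3 + (-1)·1 = 5; (-1)·3 + 1·1 = -2; so z(0) = [5, -2]^T.
x_1(t) = Σ_i (v_i)_1 · z_i(0) · e^{λ_i t} (row 1 of V times the modal terms).
x_1(1.5) = 1·5·e^{-4·1.5} + 1·(-2)·e^{-3·1.5} = 5·0.002479 + (-2)·0.011109 = -0.0098.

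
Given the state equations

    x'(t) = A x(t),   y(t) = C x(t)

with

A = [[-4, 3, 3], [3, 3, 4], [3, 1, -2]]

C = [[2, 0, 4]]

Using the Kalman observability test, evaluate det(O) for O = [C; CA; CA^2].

1600

CA = [[4, 10, -2]]
CA^2 = [[8, 40, 56]]
Observability matrix O = [C; CA; CA^2] = [[2, 0, 4], [4, 10, -2], [8, 40, 56]]
Expanding along the first row, det(O) = 2·(10·56 - (-2)·40) - 0·(4·56 - (-2)·8) + 4·(4·40 - 10·8) = 2·640 - 0·240 + 4·80 = 1600
Since det(O) ≠ 0, rank(O) = 3 and the system is completely observable.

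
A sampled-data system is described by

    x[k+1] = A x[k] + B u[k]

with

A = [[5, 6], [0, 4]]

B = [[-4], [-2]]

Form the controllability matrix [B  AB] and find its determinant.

AB = [[-32], [-8]]
Controllability matrix C = [B  AB] = [[-4, -32], [-2, -8]]
det(C) = (-4)·(-8) - (-32)·(-2) = 32 - 64 = -32
Since det(C) ≠ 0, rank(C) = 2 and the system is completely controllable.

-32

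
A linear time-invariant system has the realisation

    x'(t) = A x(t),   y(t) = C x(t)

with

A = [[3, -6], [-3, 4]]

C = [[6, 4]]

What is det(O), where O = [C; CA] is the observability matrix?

-144

CA = [[6, -20]]
Observability matrix O = [C; CA] = [[6, 4], [6, -20]]
det(O) = 6·(-20) - 4·6 = -120 - 24 = -144
Since det(O) ≠ 0, rank(O) = 2 and the system is completely observable.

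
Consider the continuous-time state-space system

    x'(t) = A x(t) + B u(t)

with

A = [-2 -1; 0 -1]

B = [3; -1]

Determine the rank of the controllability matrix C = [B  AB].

AB = [[-5], [1]]
Controllability matrix C = [B  AB] = [[3, -5], [-1, 1]]
det(C) = 3·1 - (-5)·(-1) = 3 - 5 = -2 ≠ 0, so rank(C) = 2.
rank(C) = 2 = n, so the pair (A, B) is completely controllable.

2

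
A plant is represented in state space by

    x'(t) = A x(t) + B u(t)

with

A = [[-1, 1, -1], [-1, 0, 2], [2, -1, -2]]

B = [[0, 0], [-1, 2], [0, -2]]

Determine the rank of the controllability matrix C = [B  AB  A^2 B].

3

AB = [[-1, 4], [0, -4], [1, 2]]
A^2B = [[0, -10], [3, 0], [-4, 8]]
Controllability matrix C = [B  AB  A^2B] = [[0, 0, -1, 4, 0, -10], [-1, 2, 0, -4, 3, 0], [0, -2, 1, 2, -4, 8]]
Take the 3×3 submatrix of C formed by columns 1, 2, 3: [[0, 0, -1], [-1, 2, 0], [0, -2, 1]]. Its determinant is 0·(2·1 - 0·(-2)) - 0·((-1)·1 - 0·0) + (-1)·((-1)·(-2) - 2·0) = 0·2 - 0·(-1) + (-1)·2 = -2 ≠ 0.
So rank(C) ≥ 3; since C has 3 rows, rank(C) = 3.
rank(C) = 3 = n, so the pair (A, B) is completely controllable.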